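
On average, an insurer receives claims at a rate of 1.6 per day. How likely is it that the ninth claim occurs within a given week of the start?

0.7853

Over the interval, μ = 1.6 × 7 = 11.2 (a week = 7 days).
The ninth arrival falls in the interval iff at least 9 events occur there: P(S_9 ≤ t) = P(N ≥ 9) = 1 − P(N ≤ 8) ≈ 0.7853.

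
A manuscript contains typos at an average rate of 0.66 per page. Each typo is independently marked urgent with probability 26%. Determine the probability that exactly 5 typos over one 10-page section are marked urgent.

Thinning: the typos that are marked urgent themselves form a Poisson process with rate 0.26 × 0.66 = 0.1716 per page.
Over the interval, μ = 0.1716 × 10 = 1.716 (a 10-page section = 10 pages).
P(N = 5) = e^(−1.716) · 1.716^5/5! ≈ 0.0223.

0.0223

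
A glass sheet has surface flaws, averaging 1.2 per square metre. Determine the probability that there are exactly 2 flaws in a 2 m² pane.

Over the interval, μ = 1.2 × 2 = 2.4 (a 2 m² pane = 2 square metres).
P(N = 2) = e^(−μ) μ^2/2! = e^(−2.4) · 2.4^2/2 ≈ 0.2613.

0.2613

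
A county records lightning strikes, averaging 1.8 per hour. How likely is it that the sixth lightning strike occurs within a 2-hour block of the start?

Over the interval, μ = 1.8 × 2 = 3.6 (a 2-hour block = 2 hours).
The sixth arrival falls in the interval iff at least 6 events occur there: P(S_6 ≤ t) = P(N ≥ 6) = 1 − P(N ≤ 5) ≈ 0.1559.

0.1559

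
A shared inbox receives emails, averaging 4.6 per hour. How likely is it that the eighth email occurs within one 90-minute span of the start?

0.3864

Over the interval, μ = 4.6 × 1.5 = 6.9 (a 90-minute span = 1.5 hours).
The eighth arrival falls in the interval iff at least 8 events occur there: P(S_8 ≤ t) = P(N ≥ 8) = 1 − P(N ≤ 7) ≈ 0.3864.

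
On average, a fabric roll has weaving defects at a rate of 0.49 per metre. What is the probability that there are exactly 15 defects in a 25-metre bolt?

0.0768

Over the interval, μ = 0.49 × 25 = 12.25 (a 25-metre bolt = 25 metres).
P(N = 15) = e^(−μ) μ^15/15! = e^(−12.25) · 12.25^15/1307674368000 ≈ 0.0768.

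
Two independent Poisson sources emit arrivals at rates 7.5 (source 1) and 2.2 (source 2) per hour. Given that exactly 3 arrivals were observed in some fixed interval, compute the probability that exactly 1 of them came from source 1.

0.1193

Given the total, each event is independently from source 1 with probability p = λ_1/(λ_1+λ_2) = 7.5/9.7 ≈ 0.7732.
So K ~ Binomial(3, 7.5/9.7): P(K = 1) = C(3,1) · (7.5/9.7)^1 · (2.2/9.7)^2 ≈ 0.1193.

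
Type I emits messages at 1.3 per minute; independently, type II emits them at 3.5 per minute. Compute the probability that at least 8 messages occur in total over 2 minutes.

0.7416

Independent Poisson processes superpose: combined rate λ = 1.3 + 3.5 = 4.8 per minute.
Over the interval, μ = 4.8 × 2 = 9.6 (2 minutes).
P(N ≥ 8) = 1 − P(N ≤ 7) ≈ 0.7416.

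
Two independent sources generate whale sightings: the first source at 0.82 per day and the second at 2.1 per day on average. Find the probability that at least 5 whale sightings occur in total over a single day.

0.1715

Independent Poisson processes superpose: combined rate λ = 0.82 + 2.1 = 2.92 per day.
So μ = 2.92.
P(N ≥ 5) = 1 − P(N ≤ 4) ≈ 0.1715.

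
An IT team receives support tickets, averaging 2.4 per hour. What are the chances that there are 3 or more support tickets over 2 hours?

Over the interval, μ = 2.4 × 2 = 4.8 (2 hours).
P(N ≥ 3) = 1 − P(N ≤ 2) = 1 − Σ_{j=0}^{2} e^(−μ) μ^j/j! ≈ 0.8575.

0.8575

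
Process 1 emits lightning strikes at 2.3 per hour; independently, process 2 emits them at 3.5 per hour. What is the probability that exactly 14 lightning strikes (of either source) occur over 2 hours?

Independent Poisson processes superpose: combined rate λ = 2.3 + 3.5 = 5.8 per hour.
Over the interval, μ = 5.8 × 2 = 11.6 (2 hours).
P(N = 14) = e^(−11.6) · 11.6^14/14! ≈ 0.0840.

0.0840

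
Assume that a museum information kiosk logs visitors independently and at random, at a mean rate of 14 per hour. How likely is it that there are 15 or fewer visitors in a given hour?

With mean μ = 14 per hour,
P(N ≤ 15) = Σ_{j=0}^{15} e^(−μ) μ^j/j! ≈ 0.6694.

0.6694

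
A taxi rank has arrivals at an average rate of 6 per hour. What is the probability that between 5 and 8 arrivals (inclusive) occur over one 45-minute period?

0.4276

Over the interval, μ = 6 × 0.75 = 4.5 (a 45-minute period = 0.75 hours).
P(5 ≤ N ≤ 8) = Σ_{j=5}^{8} e^(−4.5) · 4.5^j/j! ≈ 0.4276.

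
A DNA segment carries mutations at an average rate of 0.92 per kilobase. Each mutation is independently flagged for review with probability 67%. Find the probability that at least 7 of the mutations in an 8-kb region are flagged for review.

0.2278

Thinning: the mutations that are flagged for review themselves form a Poisson process with rate 0.67 × 0.92 = 0.6164 per kilobase.
Over the interval, μ = 0.6164 × 8 = 4.9312 (an 8-kb region = 8 kilobases).
P(N ≥ 7) = 1 − P(N ≤ 6) ≈ 0.2278.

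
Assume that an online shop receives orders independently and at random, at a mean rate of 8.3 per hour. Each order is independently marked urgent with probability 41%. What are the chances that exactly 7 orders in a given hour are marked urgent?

Thinning: the orders that are marked urgent themselves form a Poisson process with rate 0.41 × 8.3 = 3.403 per hour.
So μ = 3.403.
P(N = 7) = e^(−3.403) · 3.403^7/7! ≈ 0.0349.

0.0349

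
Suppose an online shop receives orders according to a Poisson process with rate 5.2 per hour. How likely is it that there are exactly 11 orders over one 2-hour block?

Over the interval, μ = 5.2 × 2 = 10.4 (a 2-hour block = 2 hours).
P(N = 11) = e^(−μ) μ^11/11! = e^(−10.4) · 10.4^11/39916800 ≈ 0.1174.

0.1174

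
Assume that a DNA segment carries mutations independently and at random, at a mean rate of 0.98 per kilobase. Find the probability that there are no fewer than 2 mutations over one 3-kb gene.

Over the interval, μ = 0.98 × 3 = 2.94 (a 3-kb gene = 3 kilobases).
P(N ≥ 2) = 1 − P(N ≤ 1) = 1 − Σ_{j=0}^{1} e^(−μ) μ^j/j! ≈ 0.7917.

0.7917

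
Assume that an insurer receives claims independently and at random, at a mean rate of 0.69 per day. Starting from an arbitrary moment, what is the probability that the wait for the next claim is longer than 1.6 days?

The wait for the next event is exponential with rate λ = 0.69 per day.
P(T > 1.6) = e^(−λt) = e^(−0.69 × 1.6) = e^(−1.104) ≈ 0.3315.

0.3315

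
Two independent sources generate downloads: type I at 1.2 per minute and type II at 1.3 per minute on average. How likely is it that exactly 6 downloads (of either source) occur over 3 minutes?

0.1367

Independent Poisson processes superpose: combined rate λ = 1.2 + 1.3 = 2.5 per minute.
Over the interval, μ = 2.5 × 3 = 7.5 (3 minutes).
P(N = 6) = e^(−7.5) · 7.5^6/6! ≈ 0.1367.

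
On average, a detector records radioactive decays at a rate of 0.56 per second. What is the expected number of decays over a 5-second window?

2.8

E[N] = λt = 0.56 × 5 = 2.8 (a 5-second window = 5 seconds).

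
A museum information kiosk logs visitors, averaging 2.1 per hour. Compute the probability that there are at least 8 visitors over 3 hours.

Over the interval, μ = 2.1 × 3 = 6.3 (3 hours).
P(N ≥ 8) = 1 − P(N ≤ 7) = 1 − Σ_{j=0}^{7} e^(−μ) μ^j/j! ≈ 0.2983.

0.2983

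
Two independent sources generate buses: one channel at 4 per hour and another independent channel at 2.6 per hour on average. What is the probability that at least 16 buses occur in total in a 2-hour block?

0.2544

Independent Poisson processes superpose: combined rate λ = 4 + 2.6 = 6.6 per hour.
Over the interval, μ = 6.6 × 2 = 13.2 (a 2-hour block = 2 hours).
P(N ≥ 16) = 1 − P(N ≤ 15) ≈ 0.2544.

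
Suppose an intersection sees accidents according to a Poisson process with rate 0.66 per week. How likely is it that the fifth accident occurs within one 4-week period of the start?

0.1283

Over the interval, μ = 0.66 × 4 = 2.64 (a 4-week period = 4 weeks).
The fifth arrival falls in the interval iff at least 5 events occur there: P(S_5 ≤ t) = P(N ≥ 5) = 1 − P(N ≤ 4) ≈ 0.1283.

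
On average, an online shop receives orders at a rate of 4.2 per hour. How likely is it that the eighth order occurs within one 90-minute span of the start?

0.2983

Over the interval, μ = 4.2 × 1.5 = 6.3 (a 90-minute span = 1.5 hours).
The eighth arrival falls in the interval iff at least 8 events occur there: P(S_8 ≤ t) = P(N ≥ 8) = 1 − P(N ≤ 7) ≈ 0.2983.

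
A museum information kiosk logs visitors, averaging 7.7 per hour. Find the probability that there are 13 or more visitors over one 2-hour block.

Over the interval, μ = 7.7 × 2 = 15.4 (a 2-hour block = 2 hours).
P(N ≥ 13) = 1 − P(N ≤ 12) = 1 − Σ_{j=0}^{12} e^(−μ) μ^j/j! ≈ 0.7642.

0.7642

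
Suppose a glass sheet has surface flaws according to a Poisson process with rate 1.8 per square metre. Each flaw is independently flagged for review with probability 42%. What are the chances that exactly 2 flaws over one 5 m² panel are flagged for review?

Thinning: the flaws that are flagged for review themselves form a Poisson process with rate 0.42 × 1.8 = 0.756 per square metre.
Over the interval, μ = 0.756 × 5 = 3.78 (a 5 m² panel = 5 square metres).
P(N = 2) = e^(−3.78) · 3.78^2/2! ≈ 0.1630.

0.1630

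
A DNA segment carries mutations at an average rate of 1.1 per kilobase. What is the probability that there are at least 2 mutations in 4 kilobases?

Over the interval, μ = 1.1 × 4 = 4.4 (4 kilobases).
P(N ≥ 2) = 1 − P(N ≤ 1) = 1 − Σ_{j=0}^{1} e^(−μ) μ^j/j! ≈ 0.9337.

0.9337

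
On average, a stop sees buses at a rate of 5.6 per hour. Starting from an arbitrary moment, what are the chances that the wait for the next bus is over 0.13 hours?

0.4829

The wait for the next event is exponential with rate λ = 5.6 per hour.
P(T > 0.13) = e^(−λt) = e^(−5.6 × 0.13) = e^(−0.728) ≈ 0.4829.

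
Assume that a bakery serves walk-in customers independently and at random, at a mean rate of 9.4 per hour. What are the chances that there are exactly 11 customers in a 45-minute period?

0.0465

Over the interval, μ = 9.4 × 0.75 = 7.05 (a 45-minute period = 0.75 hours).
P(N = 11) = e^(−μ) μ^11/11! = e^(−7.05) · 7.05^11/39916800 ≈ 0.0465.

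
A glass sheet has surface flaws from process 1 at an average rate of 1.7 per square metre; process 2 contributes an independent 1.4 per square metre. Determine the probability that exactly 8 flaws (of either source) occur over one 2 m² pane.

0.1099

Independent Poisson processes superpose: combined rate λ = 1.7 + 1.4 = 3.1 per square metre.
Over the interval, μ = 3.1 × 2 = 6.2 (a 2 m² pane = 2 square metres).
P(N = 8) = e^(−6.2) · 6.2^8/8! ≈ 0.1099.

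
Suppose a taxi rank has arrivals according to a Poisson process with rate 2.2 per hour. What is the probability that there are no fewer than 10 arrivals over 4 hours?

Over the interval, μ = 2.2 × 4 = 8.8 (4 hours).
P(N ≥ 10) = 1 − P(N ≤ 9) = 1 − Σ_{j=0}^{9} e^(−μ) μ^j/j! ≈ 0.3863.

0.3863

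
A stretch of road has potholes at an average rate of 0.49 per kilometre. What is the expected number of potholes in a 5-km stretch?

2.45

E[N] = λt = 0.49 × 5 = 2.45 (a 5-km stretch = 5 kilometres).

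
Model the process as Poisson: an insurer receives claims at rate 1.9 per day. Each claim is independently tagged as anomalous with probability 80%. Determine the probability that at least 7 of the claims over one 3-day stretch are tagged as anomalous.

0.1767

Thinning: the claims that are tagged as anomalous themselves form a Poisson process with rate 0.8 × 1.9 = 1.52 per day.
Over the interval, μ = 1.52 × 3 = 4.56 (a 3-day stretch = 3 days).
P(N ≥ 7) = 1 − P(N ≤ 6) ≈ 0.1767.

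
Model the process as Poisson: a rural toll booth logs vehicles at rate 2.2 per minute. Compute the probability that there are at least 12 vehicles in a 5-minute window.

Over the interval, μ = 2.2 × 5 = 11 (a 5-minute window = 5 minutes).
P(N ≥ 12) = 1 − P(N ≤ 11) = 1 − Σ_{j=0}^{11} e^(−μ) μ^j/j! ≈ 0.4207.

0.4207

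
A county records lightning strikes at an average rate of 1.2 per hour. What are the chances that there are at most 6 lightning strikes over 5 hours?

0.6063

Over the interval, μ = 1.2 × 5 = 6 (5 hours).
P(N ≤ 6) = Σ_{j=0}^{6} e^(−μ) μ^j/j! ≈ 0.6063.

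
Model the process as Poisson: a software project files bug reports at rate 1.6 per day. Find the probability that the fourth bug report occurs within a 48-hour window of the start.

0.3975

Over the interval, μ = 1.6 × 2 = 3.2 (a 48-hour window = 2 days).
The fourth arrival falls in the interval iff at least 4 events occur there: P(S_4 ≤ t) = P(N ≥ 4) = 1 − P(N ≤ 3) ≈ 0.3975.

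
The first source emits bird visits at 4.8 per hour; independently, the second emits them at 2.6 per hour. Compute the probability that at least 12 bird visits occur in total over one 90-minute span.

0.4327

Independent Poisson processes superpose: combined rate λ = 4.8 + 2.6 = 7.4 per hour.
Over the interval, μ = 7.4 × 1.5 = 11.1 (a 90-minute span = 1.5 hours).
P(N ≥ 12) = 1 − P(N ≤ 11) ≈ 0.4327.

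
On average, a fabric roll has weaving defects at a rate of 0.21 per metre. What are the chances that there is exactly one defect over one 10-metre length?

Over the interval, μ = 0.21 × 10 = 2.1 (a 10-metre length = 10 metres).
P(N = 1) = e^(−μ) μ^1/1! = e^(−2.1) · 2.1^1/1 ≈ 0.2572.

0.2572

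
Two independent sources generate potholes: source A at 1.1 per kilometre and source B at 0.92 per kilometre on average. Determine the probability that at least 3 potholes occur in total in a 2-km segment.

Independent Poisson processes superpose: combined rate λ = 1.1 + 0.92 = 2.02 per kilometre.
Over the interval, μ = 2.02 × 2 = 4.04 (a 2-km segment = 2 kilometres).
P(N ≥ 3) = 1 − P(N ≤ 2) ≈ 0.7677.

0.7677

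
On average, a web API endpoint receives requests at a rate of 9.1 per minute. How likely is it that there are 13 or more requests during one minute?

With mean μ = 9.1 per minute,
P(N ≥ 13) = 1 − P(N ≤ 12) = 1 − Σ_{j=0}^{12} e^(−μ) μ^j/j! ≈ 0.1316.

0.1316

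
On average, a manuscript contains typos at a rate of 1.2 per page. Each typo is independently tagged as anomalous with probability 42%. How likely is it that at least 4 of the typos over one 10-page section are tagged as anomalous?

Thinning: the typos that are tagged as anomalous themselves form a Poisson process with rate 0.42 × 1.2 = 0.504 per page.
Over the interval, μ = 0.504 × 10 = 5.04 (a 10-page section = 10 pages).
P(N ≥ 4) = 1 − P(N ≤ 3) ≈ 0.7405.

0.7405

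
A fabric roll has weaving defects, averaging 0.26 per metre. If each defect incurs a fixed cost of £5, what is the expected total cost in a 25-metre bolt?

E[N] = 0.26 × 25 = 6.5 (a 25-metre bolt = 25 metres); E[cost] = 6.5 × £5 = £32.5.

£32.5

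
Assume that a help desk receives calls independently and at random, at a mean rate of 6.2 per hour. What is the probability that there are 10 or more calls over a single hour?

With mean μ = 6.2 per hour,
P(N ≥ 10) = 1 − P(N ≤ 9) = 1 − Σ_{j=0}^{9} e^(−μ) μ^j/j! ≈ 0.0984.

0.0984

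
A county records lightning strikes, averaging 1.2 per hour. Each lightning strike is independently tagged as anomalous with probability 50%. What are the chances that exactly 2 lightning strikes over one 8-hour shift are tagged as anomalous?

0.0948

Thinning: the lightning strikes that are tagged as anomalous themselves form a Poisson process with rate 0.5 × 1.2 = 0.6 per hour.
Over the interval, μ = 0.6 × 8 = 4.8 (an 8-hour shift = 8 hours).
P(N = 2) = e^(−4.8) · 4.8^2/2! ≈ 0.0948.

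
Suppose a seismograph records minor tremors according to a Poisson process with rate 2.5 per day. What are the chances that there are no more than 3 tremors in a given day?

0.7576

With mean μ = 2.5 per day,
P(N ≤ 3) = Σ_{j=0}^{3} e^(−μ) μ^j/j! ≈ 0.7576.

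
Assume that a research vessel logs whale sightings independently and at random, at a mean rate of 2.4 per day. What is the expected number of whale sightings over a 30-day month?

E[N] = λt = 2.4 × 30 = 72 (a 30-day month = 30 days).

72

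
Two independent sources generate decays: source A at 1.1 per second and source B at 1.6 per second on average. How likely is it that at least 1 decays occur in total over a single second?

0.9328

Independent Poisson processes superpose: combined rate λ = 1.1 + 1.6 = 2.7 per second.
So μ = 2.7.
P(N ≥ 1) = 1 − P(N ≤ 0) ≈ 0.9328.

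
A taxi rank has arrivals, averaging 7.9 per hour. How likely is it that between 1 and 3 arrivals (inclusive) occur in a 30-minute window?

0.4240

Over the interval, μ = 7.9 × 0.5 = 3.95 (a 30-minute window = 0.5 hours).
P(1 ≤ N ≤ 3) = Σ_{j=1}^{3} e^(−3.95) · 3.95^j/j! ≈ 0.4240.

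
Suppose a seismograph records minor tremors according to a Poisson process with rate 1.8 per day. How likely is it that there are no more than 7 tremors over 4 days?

Over the interval, μ = 1.8 × 4 = 7.2 (4 days).
P(N ≤ 7) = Σ_{j=0}^{7} e^(−μ) μ^j/j! ≈ 0.5689.

0.5689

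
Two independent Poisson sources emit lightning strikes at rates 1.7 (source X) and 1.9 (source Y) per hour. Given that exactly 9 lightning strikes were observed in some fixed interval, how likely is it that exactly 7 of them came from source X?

Given the total, each event is independently from source X with probability p = λ_X/(λ_X+λ_Y) = 1.7/3.6 ≈ 0.4722.
So K ~ Binomial(9, 1.7/3.6): P(K = 7) = C(9,7) · (1.7/3.6)^7 · (1.9/3.6)^2 ≈ 0.0525.

0.0525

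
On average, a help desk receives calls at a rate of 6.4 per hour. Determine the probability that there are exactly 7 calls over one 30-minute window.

Over the interval, μ = 6.4 × 0.5 = 3.2 (a 30-minute window = 0.5 hours).
P(N = 7) = e^(−μ) μ^7/7! = e^(−3.2) · 3.2^7/5040 ≈ 0.0278.

0.0278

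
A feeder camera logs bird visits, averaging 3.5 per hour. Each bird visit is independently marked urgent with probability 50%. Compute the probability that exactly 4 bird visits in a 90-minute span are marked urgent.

Thinning: the bird visits that are marked urgent themselves form a Poisson process with rate 0.5 × 3.5 = 1.75 per hour.
Over the interval, μ = 1.75 × 1.5 = 2.625 (a 90-minute span = 1.5 hours).
P(N = 4) = e^(−2.625) · 2.625^4/4! ≈ 0.1433.

0.1433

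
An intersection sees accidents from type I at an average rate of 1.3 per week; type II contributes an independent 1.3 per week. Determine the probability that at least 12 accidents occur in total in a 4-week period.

0.3495

Independent Poisson processes superpose: combined rate λ = 1.3 + 1.3 = 2.6 per week.
Over the interval, μ = 2.6 × 4 = 10.4 (a 4-week period = 4 weeks).
P(N ≥ 12) = 1 − P(N ≤ 11) ≈ 0.3495.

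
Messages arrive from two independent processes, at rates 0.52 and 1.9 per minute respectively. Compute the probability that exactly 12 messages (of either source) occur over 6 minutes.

Independent Poisson processes superpose: combined rate λ = 0.52 + 1.9 = 2.42 per minute.
Over the interval, μ = 2.42 × 6 = 14.52 (6 minutes).
P(N = 12) = e^(−14.52) · 14.52^12/12! ≈ 0.0906.

0.0906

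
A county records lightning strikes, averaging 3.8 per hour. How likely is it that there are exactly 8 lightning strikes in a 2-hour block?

0.1381

Over the interval, μ = 3.8 × 2 = 7.6 (a 2-hour block = 2 hours).
P(N = 8) = e^(−μ) μ^8/8! = e^(−7.6) · 7.6^8/40320 ≈ 0.1381.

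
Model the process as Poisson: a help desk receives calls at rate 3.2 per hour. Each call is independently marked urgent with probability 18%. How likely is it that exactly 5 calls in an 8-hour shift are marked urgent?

Thinning: the calls that are marked urgent themselves form a Poisson process with rate 0.18 × 3.2 = 0.576 per hour.
Over the interval, μ = 0.576 × 8 = 4.608 (an 8-hour shift = 8 hours).
P(N = 5) = e^(−4.608) · 4.608^5/5! ≈ 0.1726.

0.1726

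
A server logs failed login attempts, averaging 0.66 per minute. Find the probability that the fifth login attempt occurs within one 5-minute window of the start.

Over the interval, μ = 0.66 × 5 = 3.3 (a 5-minute window = 5 minutes).
The fifth arrival falls in the interval iff at least 5 events occur there: P(S_5 ≤ t) = P(N ≥ 5) = 1 − P(N ≤ 4) ≈ 0.2374.

0.2374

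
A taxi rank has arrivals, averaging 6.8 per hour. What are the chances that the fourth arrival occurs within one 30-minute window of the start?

Over the interval, μ = 6.8 × 0.5 = 3.4 (a 30-minute window = 0.5 hours).
The fourth arrival falls in the interval iff at least 4 events occur there: P(S_4 ≤ t) = P(N ≥ 4) = 1 − P(N ≤ 3) ≈ 0.4416.

0.4416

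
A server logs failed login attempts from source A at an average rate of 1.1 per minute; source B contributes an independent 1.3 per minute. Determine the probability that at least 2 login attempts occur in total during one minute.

0.6916

Independent Poisson processes superpose: combined rate λ = 1.1 + 1.3 = 2.4 per minute.
So μ = 2.4.
P(N ≥ 2) = 1 − P(N ≤ 1) ≈ 0.6916.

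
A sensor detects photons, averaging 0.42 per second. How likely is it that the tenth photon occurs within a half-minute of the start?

Over the interval, μ = 0.42 × 30 = 12.6 (a half-minute = 30 seconds).
The tenth arrival falls in the interval iff at least 10 events occur there: P(S_10 ≤ t) = P(N ≥ 10) = 1 − P(N ≤ 9) ≈ 0.8061.

0.8061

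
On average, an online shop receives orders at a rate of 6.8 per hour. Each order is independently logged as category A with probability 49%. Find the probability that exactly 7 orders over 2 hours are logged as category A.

Thinning: the orders that are logged as category A themselves form a Poisson process with rate 0.49 × 6.8 = 3.332 per hour.
Over the interval, μ = 3.332 × 2 = 6.664 (2 hours).
P(N = 7) = e^(−6.664) · 6.664^7/7! ≈ 0.1478.

0.1478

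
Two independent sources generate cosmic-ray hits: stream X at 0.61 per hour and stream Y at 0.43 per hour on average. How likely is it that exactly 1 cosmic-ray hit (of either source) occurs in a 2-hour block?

Independent Poisson processes superpose: combined rate λ = 0.61 + 0.43 = 1.04 per hour.
Over the interval, μ = 1.04 × 2 = 2.08 (a 2-hour block = 2 hours).
P(N = 1) = e^(−2.08) · 2.08^1/1! ≈ 0.2599.

0.2599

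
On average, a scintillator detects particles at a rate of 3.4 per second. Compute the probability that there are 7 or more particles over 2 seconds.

0.5201

Over the interval, μ = 3.4 × 2 = 6.8 (2 seconds).
P(N ≥ 7) = 1 − P(N ≤ 6) = 1 − Σ_{j=0}^{6} e^(−μ) μ^j/j! ≈ 0.5201.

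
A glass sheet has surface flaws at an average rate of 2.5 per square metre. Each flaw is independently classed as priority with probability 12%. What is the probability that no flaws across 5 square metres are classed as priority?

0.2231

Thinning: the flaws that are classed as priority themselves form a Poisson process with rate 0.12 × 2.5 = 0.3 per square metre.
Over the interval, μ = 0.3 × 5 = 1.5 (5 square metres).
P(N = 0) = e^(−1.5) · 1.5^0/0! ≈ 0.2231.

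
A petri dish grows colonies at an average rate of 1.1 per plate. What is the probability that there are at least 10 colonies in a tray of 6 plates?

Over the interval, μ = 1.1 × 6 = 6.6 (a tray of 6 plates = 6 plates).
P(N ≥ 10) = 1 − P(N ≤ 9) = 1 − Σ_{j=0}^{9} e^(−μ) μ^j/j! ≈ 0.1314.

0.1314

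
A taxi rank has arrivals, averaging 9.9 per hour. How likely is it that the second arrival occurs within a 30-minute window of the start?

Over the interval, μ = 9.9 × 0.5 = 4.95 (a 30-minute window = 0.5 hours).
The second arrival falls in the interval iff at least 2 events occur there: P(S_2 ≤ t) = P(N ≥ 2) = 1 − P(N ≤ 1) ≈ 0.9579.

0.9579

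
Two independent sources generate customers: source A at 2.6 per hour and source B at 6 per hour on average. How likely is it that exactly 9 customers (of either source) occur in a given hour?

Independent Poisson processes superpose: combined rate λ = 2.6 + 6 = 8.6 per hour.
So μ = 8.6.
P(N = 9) = e^(−8.6) · 8.6^9/9! ≈ 0.1306.

0.1306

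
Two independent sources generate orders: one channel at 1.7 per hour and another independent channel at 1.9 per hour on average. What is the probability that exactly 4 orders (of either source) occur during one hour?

0.1912

Independent Poisson processes superpose: combined rate λ = 1.7 + 1.9 = 3.6 per hour.
So μ = 3.6.
P(N = 4) = e^(−3.6) · 3.6^4/4! ≈ 0.1912.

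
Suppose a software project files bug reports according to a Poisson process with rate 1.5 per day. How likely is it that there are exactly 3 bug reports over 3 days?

Over the interval, μ = 1.5 × 3 = 4.5 (3 days).
P(N = 3) = e^(−μ) μ^3/3! = e^(−4.5) · 4.5^3/6 ≈ 0.1687.

0.1687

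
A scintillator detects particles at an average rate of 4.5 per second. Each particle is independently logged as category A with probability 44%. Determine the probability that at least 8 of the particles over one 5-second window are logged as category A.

0.7706

Thinning: the particles that are logged as category A themselves form a Poisson process with rate 0.44 × 4.5 = 1.98 per second.
Over the interval, μ = 1.98 × 5 = 9.9 (a 5-second window = 5 seconds).
P(N ≥ 8) = 1 − P(N ≤ 7) ≈ 0.7706.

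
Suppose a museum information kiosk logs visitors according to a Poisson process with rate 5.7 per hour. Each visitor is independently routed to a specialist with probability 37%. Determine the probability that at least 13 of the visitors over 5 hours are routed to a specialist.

0.2627

Thinning: the visitors that are routed to a specialist themselves form a Poisson process with rate 0.37 × 5.7 = 2.109 per hour.
Over the interval, μ = 2.109 × 5 = 10.545 (5 hours).
P(N ≥ 13) = 1 − P(N ≤ 12) ≈ 0.2627.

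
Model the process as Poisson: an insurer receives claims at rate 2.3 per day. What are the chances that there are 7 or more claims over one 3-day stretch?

Over the interval, μ = 2.3 × 3 = 6.9 (a 3-day stretch = 3 days).
P(N ≥ 7) = 1 − P(N ≤ 6) = 1 − Σ_{j=0}^{6} e^(−μ) μ^j/j! ≈ 0.5353.

0.5353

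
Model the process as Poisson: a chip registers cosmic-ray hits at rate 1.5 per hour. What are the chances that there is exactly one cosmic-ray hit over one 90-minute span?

0.2371

Over the interval, μ = 1.5 × 1.5 = 2.25 (a 90-minute span = 1.5 hours).
P(N = 1) = e^(−μ) μ^1/1! = e^(−2.25) · 2.25^1/1 ≈ 0.2371.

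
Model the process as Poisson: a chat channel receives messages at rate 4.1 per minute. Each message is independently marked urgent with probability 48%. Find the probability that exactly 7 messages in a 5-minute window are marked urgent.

Thinning: the messages that are marked urgent themselves form a Poisson process with rate 0.48 × 4.1 = 1.968 per minute.
Over the interval, μ = 1.968 × 5 = 9.84 (a 5-minute window = 5 minutes).
P(N = 7) = e^(−9.84) · 9.84^7/7! ≈ 0.0944.

0.0944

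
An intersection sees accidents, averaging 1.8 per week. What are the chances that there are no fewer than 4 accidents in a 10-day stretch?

0.2578

Over the interval, μ = 1.8 × 10/7 ≈ 2.57143 (a 10-day stretch = 10/7 weeks).
P(N ≥ 4) = 1 − P(N ≤ 3) = 1 − Σ_{j=0}^{3} e^(−μ) μ^j/j! ≈ 0.2578.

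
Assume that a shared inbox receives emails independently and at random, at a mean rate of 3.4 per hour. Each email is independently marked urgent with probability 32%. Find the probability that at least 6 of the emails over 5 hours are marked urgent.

Thinning: the emails that are marked urgent themselves form a Poisson process with rate 0.32 × 3.4 = 1.088 per hour.
Over the interval, μ = 1.088 × 5 = 5.44 (5 hours).
P(N ≥ 6) = 1 − P(N ≤ 5) ≈ 0.4608.

0.4608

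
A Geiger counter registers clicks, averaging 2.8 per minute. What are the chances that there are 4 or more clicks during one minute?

0.3081

With mean μ = 2.8 per minute,
P(N ≥ 4) = 1 − P(N ≤ 3) = 1 − Σ_{j=0}^{3} e^(−μ) μ^j/j! ≈ 0.3081.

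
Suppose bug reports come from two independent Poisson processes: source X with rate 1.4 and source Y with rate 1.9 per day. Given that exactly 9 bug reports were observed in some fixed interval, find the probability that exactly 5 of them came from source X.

Given the total, each event is independently from source X with probability p = λ_X/(λ_X+λ_Y) = 1.4/3.3 ≈ 0.4242.
So K ~ Binomial(9, 1.4/3.3): P(K = 5) = C(9,5) · (1.4/3.3)^5 · (1.9/3.3)^4 ≈ 0.1903.

0.1903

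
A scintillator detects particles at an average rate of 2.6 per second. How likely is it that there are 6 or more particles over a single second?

With mean μ = 2.6 per second,
P(N ≥ 6) = 1 − P(N ≤ 5) = 1 − Σ_{j=0}^{5} e^(−μ) μ^j/j! ≈ 0.0490.

0.0490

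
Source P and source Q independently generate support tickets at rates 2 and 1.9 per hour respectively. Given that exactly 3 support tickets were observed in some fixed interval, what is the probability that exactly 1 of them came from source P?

0.3651

Given the total, each event is independently from source P with probability p = λ_P/(λ_P+λ_Q) = 2/3.9 ≈ 0.5128.
So K ~ Binomial(3, 2/3.9): P(K = 1) = C(3,1) · (2/3.9)^1 · (1.9/3.9)^2 ≈ 0.3651.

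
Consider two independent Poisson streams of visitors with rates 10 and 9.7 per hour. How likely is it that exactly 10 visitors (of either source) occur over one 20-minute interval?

0.0578

Independent Poisson processes superpose: combined rate λ = 10 + 9.7 = 19.7 per hour.
Over the interval, μ = 19.7 × 1/3 ≈ 6.56667 (a 20-minute interval = 1/3 hours).
P(N = 10) = e^(−6.56667) · 6.56667^10/10! ≈ 0.0578.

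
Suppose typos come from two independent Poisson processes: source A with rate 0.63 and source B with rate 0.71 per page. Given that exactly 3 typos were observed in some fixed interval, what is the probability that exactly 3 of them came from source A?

Given the total, each event is independently from source A with probability p = λ_A/(λ_A+λ_B) = 0.63/1.34 ≈ 0.4701.
So K ~ Binomial(3, 0.63/1.34): P(K = 3) = C(3,3) · (0.63/1.34)^3 · (0.71/1.34)^0 ≈ 0.1039.

0.1039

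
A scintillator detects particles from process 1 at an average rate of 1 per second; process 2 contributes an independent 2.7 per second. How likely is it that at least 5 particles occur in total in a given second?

0.3128

Independent Poisson processes superpose: combined rate λ = 1 + 2.7 = 3.7 per second.
So μ = 3.7.
P(N ≥ 5) = 1 − P(N ≤ 4) ≈ 0.3128.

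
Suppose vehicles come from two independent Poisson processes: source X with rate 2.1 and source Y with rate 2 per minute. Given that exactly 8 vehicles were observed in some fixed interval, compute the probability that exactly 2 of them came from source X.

Given the total, each event is independently from source X with probability p = λ_X/(λ_X+λ_Y) = 2.1/4.1 ≈ 0.5122.
So K ~ Binomial(8, 2.1/4.1): P(K = 2) = C(8,2) · (2.1/4.1)^2 · (2/4.1)^6 ≈ 0.0990.

0.0990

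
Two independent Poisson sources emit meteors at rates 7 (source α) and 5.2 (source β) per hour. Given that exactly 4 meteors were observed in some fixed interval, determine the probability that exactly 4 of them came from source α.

0.1084

Given the total, each event is independently from source α with probability p = λ_α/(λ_α+λ_β) = 7/12.2 ≈ 0.5738.
So K ~ Binomial(4, 7/12.2): P(K = 4) = C(4,4) · (7/12.2)^4 · (5.2/12.2)^0 ≈ 0.1084.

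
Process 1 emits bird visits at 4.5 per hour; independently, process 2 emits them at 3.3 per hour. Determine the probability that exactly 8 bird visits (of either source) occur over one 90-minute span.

0.0722

Independent Poisson processes superpose: combined rate λ = 4.5 + 3.3 = 7.8 per hour.
Over the interval, μ = 7.8 × 1.5 = 11.7 (a 90-minute span = 1.5 hours).
P(N = 8) = e^(−11.7) · 11.7^8/8! ≈ 0.0722.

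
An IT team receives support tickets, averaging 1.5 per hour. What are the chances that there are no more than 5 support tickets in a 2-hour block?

0.9161

Over the interval, μ = 1.5 × 2 = 3 (a 2-hour block = 2 hours).
P(N ≤ 5) = Σ_{j=0}^{5} e^(−μ) μ^j/j! ≈ 0.9161.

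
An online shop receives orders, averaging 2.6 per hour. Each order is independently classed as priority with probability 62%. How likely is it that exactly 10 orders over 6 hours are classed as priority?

0.1244

Thinning: the orders that are classed as priority themselves form a Poisson process with rate 0.62 × 2.6 = 1.612 per hour.
Over the interval, μ = 1.612 × 6 = 9.672 (6 hours).
P(N = 10) = e^(−9.672) · 9.672^10/10! ≈ 0.1244.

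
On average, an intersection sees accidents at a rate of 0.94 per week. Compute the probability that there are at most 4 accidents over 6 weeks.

0.3361

Over the interval, μ = 0.94 × 6 = 5.64 (6 weeks).
P(N ≤ 4) = Σ_{j=0}^{4} e^(−μ) μ^j/j! ≈ 0.3361.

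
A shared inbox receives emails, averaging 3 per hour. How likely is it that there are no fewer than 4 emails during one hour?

With mean μ = 3 per hour,
P(N ≥ 4) = 1 − P(N ≤ 3) = 1 − Σ_{j=0}^{3} e^(−μ) μ^j/j! ≈ 0.3528.

0.3528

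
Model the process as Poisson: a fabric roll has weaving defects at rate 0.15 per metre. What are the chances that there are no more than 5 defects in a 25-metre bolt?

Over the interval, μ = 0.15 × 25 = 3.75 (a 25-metre bolt = 25 metres).
P(N ≤ 5) = Σ_{j=0}^{5} e^(−μ) μ^j/j! ≈ 0.8229.

0.8229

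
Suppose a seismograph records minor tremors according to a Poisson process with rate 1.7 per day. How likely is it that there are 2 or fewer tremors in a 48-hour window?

0.3397

Over the interval, μ = 1.7 × 2 = 3.4 (a 48-hour window = 2 days).
P(N ≤ 2) = Σ_{j=0}^{2} e^(−μ) μ^j/j! ≈ 0.3397.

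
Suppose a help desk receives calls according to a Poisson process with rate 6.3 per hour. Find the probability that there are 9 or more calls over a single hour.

0.1852

With mean μ = 6.3 per hour,
P(N ≥ 9) = 1 − P(N ≤ 8) = 1 − Σ_{j=0}^{8} e^(−μ) μ^j/j! ≈ 0.1852.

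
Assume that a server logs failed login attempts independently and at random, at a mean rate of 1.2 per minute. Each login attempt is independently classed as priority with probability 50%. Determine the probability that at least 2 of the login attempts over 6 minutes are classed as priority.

Thinning: the login attempts that are classed as priority themselves form a Poisson process with rate 0.5 × 1.2 = 0.6 per minute.
Over the interval, μ = 0.6 × 6 = 3.6 (6 minutes).
P(N ≥ 2) = 1 − P(N ≤ 1) ≈ 0.8743.

0.8743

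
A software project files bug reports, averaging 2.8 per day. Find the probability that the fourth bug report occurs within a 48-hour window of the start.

0.8094

Over the interval, μ = 2.8 × 2 = 5.6 (a 48-hour window = 2 days).
The fourth arrival falls in the interval iff at least 4 events occur there: P(S_4 ≤ t) = P(N ≥ 4) = 1 − P(N ≤ 3) ≈ 0.8094.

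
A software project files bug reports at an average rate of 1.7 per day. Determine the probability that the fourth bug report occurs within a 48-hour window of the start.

Over the interval, μ = 1.7 × 2 = 3.4 (a 48-hour window = 2 days).
The fourth arrival falls in the interval iff at least 4 events occur there: P(S_4 ≤ t) = P(N ≥ 4) = 1 − P(N ≤ 3) ≈ 0.4416.

0.4416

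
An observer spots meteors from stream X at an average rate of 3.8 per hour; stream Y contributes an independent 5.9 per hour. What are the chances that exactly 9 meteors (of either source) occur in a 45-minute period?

0.1090

Independent Poisson processes superpose: combined rate λ = 3.8 + 5.9 = 9.7 per hour.
Over the interval, μ = 9.7 × 0.75 = 7.275 (a 45-minute period = 0.75 hours).
P(N = 9) = e^(−7.275) · 7.275^9/9! ≈ 0.1090.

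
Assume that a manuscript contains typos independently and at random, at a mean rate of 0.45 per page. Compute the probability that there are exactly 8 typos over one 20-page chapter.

Over the interval, μ = 0.45 × 20 = 9 (a 20-page chapter = 20 pages).
P(N = 8) = e^(−μ) μ^8/8! = e^(−9) · 9^8/40320 ≈ 0.1318.

0.1318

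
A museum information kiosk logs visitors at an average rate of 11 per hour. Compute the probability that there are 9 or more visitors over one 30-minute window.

Over the interval, μ = 11 × 0.5 = 5.5 (a 30-minute window = 0.5 hours).
P(N ≥ 9) = 1 − P(N ≤ 8) = 1 − Σ_{j=0}^{8} e^(−μ) μ^j/j! ≈ 0.1056.

0.1056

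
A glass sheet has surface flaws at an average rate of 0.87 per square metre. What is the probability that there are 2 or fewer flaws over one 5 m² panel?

Over the interval, μ = 0.87 × 5 = 4.35 (a 5 m² panel = 5 square metres).
P(N ≤ 2) = Σ_{j=0}^{2} e^(−μ) μ^j/j! ≈ 0.1912.

0.1912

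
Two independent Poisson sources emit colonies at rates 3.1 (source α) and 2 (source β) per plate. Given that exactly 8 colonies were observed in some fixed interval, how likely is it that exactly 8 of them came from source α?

0.0186

Given the total, each event is independently from source α with probability p = λ_α/(λ_α+λ_β) = 3.1/5.1 ≈ 0.6078.
So K ~ Binomial(8, 3.1/5.1): P(K = 8) = C(8,8) · (3.1/5.1)^8 · (2/5.1)^0 ≈ 0.0186.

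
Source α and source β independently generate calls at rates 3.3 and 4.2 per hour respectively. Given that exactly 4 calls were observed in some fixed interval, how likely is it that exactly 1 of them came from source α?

Given the total, each event is independently from source α with probability p = λ_α/(λ_α+λ_β) = 3.3/7.5 = 0.4400.
So K ~ Binomial(4, 3.3/7.5): P(K = 1) = C(4,1) · (3.3/7.5)^1 · (4.2/7.5)^3 ≈ 0.3091.

0.3091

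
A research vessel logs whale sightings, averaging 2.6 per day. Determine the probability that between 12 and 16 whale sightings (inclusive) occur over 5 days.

0.4823

Over the interval, μ = 2.6 × 5 = 13 (5 days).
P(12 ≤ N ≤ 16) = Σ_{j=12}^{16} e^(−13) · 13^j/j! ≈ 0.4823.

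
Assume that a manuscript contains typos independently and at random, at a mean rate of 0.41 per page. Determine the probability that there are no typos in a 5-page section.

Over the interval, μ = 0.41 × 5 = 2.05 (a 5-page section = 5 pages).
P(N = 0) = e^(−μ) μ^0/0! = e^(−2.05) · 2.05^0/1 ≈ 0.1287.

0.1287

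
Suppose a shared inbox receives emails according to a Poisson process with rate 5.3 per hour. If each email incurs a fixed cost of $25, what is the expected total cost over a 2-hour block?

E[N] = 5.3 × 2 = 10.6 (a 2-hour block = 2 hours); E[cost] = 10.6 × $25 = $265.

$265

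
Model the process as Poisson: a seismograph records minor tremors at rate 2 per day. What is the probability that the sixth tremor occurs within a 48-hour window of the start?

0.2149

Over the interval, μ = 2 × 2 = 4 (a 48-hour window = 2 days).
The sixth arrival falls in the interval iff at least 6 events occur there: P(S_6 ≤ t) = P(N ≥ 6) = 1 − P(N ≤ 5) ≈ 0.2149.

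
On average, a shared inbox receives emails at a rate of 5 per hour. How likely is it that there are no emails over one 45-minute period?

Over the interval, μ = 5 × 0.75 = 3.75 (a 45-minute period = 0.75 hours).
P(N = 0) = e^(−μ) μ^0/0! = e^(−3.75) · 3.75^0/1 ≈ 0.0235.

0.0235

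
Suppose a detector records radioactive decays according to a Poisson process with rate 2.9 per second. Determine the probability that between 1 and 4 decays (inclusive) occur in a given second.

With mean μ = 2.9 per second,
P(1 ≤ N ≤ 4) = Σ_{j=1}^{4} e^(−2.9) · 2.9^j/j! ≈ 0.7768.

0.7768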